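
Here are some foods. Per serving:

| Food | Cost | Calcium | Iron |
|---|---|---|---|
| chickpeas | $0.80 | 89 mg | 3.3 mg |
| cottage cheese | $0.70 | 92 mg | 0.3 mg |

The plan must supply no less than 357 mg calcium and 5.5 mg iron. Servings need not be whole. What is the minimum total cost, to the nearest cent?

Two binding constraints pin down two serving amounts, so the optimal mix uses at most two foods. The candidates are each food alone (scaled to the tighter of calcium/iron) and each pair with both constraints tight.
chickpeas only: max(357/89, 5.5/3.3) = 4.011 servings → $3.21.
cottage cheese only: max(357/92, 5.5/0.3) = 18.33 servings → $12.83.
chickpeas + cottage cheese with both tight: 1.441 servings and 2.487 servings → $2.89.
Cheapest feasible corner: $2.89.

$2.89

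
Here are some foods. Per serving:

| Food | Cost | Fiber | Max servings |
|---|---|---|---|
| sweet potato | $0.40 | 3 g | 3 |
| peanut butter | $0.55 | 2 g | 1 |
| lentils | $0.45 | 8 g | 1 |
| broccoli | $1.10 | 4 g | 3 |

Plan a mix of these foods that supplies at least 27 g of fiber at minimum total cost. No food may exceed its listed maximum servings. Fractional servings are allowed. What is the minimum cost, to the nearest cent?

Cost per g of fiber: lentils $0.0563, sweet potato $0.1333, peanut butter $0.2750, broccoli $0.2750.
Take 1 serving of lentils: +8.0 g fiber for $0.45 (total $0.45, still need 19.0 g).
Take 3 servings of sweet potato: +9.0 g fiber for $1.20 (total $1.65, still need 10.0 g).
Take 1 serving of peanut butter: +2.0 g fiber for $0.55 (total $2.20, still need 8.0 g).
Take 2 servings of broccoli: +8.0 g fiber for $2.20 (total $4.40, still need 0.0 g).
Filling from the cheapest source first is optimal under one linear minimum: $4.40.

$4.40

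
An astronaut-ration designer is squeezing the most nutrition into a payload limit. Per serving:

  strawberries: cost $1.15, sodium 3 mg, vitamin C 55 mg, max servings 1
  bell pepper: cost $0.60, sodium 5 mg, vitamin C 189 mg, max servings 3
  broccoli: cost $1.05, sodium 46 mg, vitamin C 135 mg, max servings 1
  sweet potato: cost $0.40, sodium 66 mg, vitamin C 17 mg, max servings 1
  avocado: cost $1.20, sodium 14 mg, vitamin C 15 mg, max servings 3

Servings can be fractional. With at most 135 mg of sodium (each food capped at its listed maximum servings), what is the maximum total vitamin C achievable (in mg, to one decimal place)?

809.5 mg

Vitamin C per mg sodium: bell pepper 37.8, strawberries 18.33, broccoli 2.935, avocado 1.071, sweet potato 0.2576.
Take 3 servings of bell pepper: uses 15 mg sodium, +567.0 mg vitamin C (running total 567.0 mg).
Take 1 serving of strawberries: uses 3 mg sodium, +55.0 mg vitamin C (running total 622.0 mg).
Take 1 serving of broccoli: uses 46 mg sodium, +135.0 mg vitamin C (running total 757.0 mg).
Take 3 servings of avocado: uses 42 mg sodium, +45.0 mg vitamin C (running total 802.0 mg).
Take 0.4394 servings of sweet potato: uses 29 mg sodium, +7.5 mg vitamin C (running total 809.5 mg).
Greedy by best ratio exhausts the sodium allowance optimally: 809.5 mg.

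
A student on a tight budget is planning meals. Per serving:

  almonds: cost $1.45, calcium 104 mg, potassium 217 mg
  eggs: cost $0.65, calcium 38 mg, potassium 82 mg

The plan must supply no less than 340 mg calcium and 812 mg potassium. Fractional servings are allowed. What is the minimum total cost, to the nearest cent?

For a min-cost LP with two ≥-constraints, a basic feasible solution has at most two positive variables.
almonds only: max(340/104, 812/217) = 3.742 servings → $5.43.
eggs only: max(340/38, 812/82) = 9.902 servings → $6.44.
almonds + eggs with both targets exact would need a negative amount; discard.
Cheapest feasible corner: $5.43.

$5.43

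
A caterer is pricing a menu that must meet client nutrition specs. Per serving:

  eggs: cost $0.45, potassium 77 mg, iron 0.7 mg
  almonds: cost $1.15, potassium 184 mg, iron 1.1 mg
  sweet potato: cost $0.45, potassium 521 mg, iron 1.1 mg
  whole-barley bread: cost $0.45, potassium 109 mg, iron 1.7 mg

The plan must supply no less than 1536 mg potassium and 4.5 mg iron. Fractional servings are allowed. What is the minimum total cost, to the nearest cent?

$1.63

The cheapest plan sits at a corner of the feasible region — with two constraints it uses at most two foods.
eggs only: max(1536/77, 4.5/0.7) = 19.95 servings → $8.98.
almonds only: max(1536/184, 4.5/1.1) = 8.348 servings → $9.60.
sweet potato only: max(1536/521, 4.5/1.1) = 4.091 servings → $1.84.
whole-barley bread only: max(1536/109, 4.5/1.7) = 14.09 servings → $6.34.
eggs + almonds: the both-tight solution has a negative serving — not a feasible corner.
eggs + sweet potato with both tight: 2.339 servings and 2.603 servings → $2.22.
eggs + whole-barley bread: the both-tight solution has a negative serving — not a feasible corner.
almonds + sweet potato with both tight: 1.767 servings and 2.324 servings → $3.08.
almonds + whole-barley bread: intersection lies outside the first quadrant.
sweet potato + whole-barley bread with both tight: 2.769 servings and 0.8552 servings → $1.63.
So the least-cost plan costs $1.63.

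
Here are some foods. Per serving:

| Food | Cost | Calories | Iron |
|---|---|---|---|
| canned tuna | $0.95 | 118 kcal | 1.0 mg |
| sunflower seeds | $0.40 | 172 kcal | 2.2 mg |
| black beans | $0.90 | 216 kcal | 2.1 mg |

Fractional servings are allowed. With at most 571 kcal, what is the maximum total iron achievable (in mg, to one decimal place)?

7.3 mg

Iron per kcal: sunflower seeds 0.01279, black beans 0.009722, canned tuna 0.008475.
With no serving limits, spend the whole calories allowance on sunflower seeds: 571 kcal / 172 kcal × 2.2 mg = 7.3 mg.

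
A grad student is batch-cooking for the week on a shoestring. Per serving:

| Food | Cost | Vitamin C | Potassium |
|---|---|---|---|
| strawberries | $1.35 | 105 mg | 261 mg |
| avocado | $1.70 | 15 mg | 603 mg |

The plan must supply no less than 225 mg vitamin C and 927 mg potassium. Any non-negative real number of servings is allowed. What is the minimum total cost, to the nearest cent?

An LP optimum is at a vertex; with two nutrient constraints at most two foods are used. Check each candidate.
strawberries only: max(225/105, 927/261) = 3.552 servings → $4.79.
avocado only: max(225/15, 927/603) = 15 servings → $25.50.
strawberries + avocado with both tight: 2.05 servings and 0.65 servings → $3.87.
So the least-cost plan costs $3.87.

$3.87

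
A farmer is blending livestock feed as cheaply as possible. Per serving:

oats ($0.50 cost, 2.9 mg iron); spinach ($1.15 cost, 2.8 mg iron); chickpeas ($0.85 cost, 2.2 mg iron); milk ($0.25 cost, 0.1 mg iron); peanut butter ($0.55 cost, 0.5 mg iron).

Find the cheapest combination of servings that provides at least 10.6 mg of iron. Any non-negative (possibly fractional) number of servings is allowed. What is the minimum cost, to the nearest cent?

$1.83

Cost per mg of iron: oats $0.1724, chickpeas $0.3864, spinach $0.4107, peanut butter $1.1000, milk $2.5000.
With no serving limits, use only oats: 10.6 mg / 2.9 mg = 3.655 servings × $0.50 = $1.83.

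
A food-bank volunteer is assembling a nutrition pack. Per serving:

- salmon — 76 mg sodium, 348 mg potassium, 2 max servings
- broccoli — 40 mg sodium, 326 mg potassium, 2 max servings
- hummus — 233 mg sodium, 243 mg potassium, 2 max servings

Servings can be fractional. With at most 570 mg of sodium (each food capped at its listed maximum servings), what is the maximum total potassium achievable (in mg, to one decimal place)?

Potassium per mg sodium: broccoli 8.15, salmon 4.579, hummus 1.043.
Take 2 servings of broccoli: uses 80 mg sodium, +652.0 mg potassium (running total 652.0 mg).
Take 2 servings of salmon: uses 152 mg sodium, +696.0 mg potassium (running total 1348.0 mg).
Take 1.451 servings of hummus: uses 338 mg sodium, +352.5 mg potassium (running total 1700.5 mg).
Filling greedily by potassium-per-mg sodium is optimal for one linear limit, giving 1700.5 mg.

1700.5 mg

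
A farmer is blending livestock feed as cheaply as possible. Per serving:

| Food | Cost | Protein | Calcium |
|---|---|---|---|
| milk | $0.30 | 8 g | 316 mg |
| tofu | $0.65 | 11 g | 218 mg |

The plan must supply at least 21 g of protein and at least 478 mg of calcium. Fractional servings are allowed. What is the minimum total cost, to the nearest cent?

$0.79

Check every corner: each single food scaled to meet both minima, and each pair solved so both constraints bind.
milk only: max(21/8, 478/316) = 2.625 servings → $0.79.
tofu only: max(21/11, 478/218) = 2.193 servings → $1.43.
milk + tofu with both tight: 0.3926 servings and 1.624 servings → $1.17.
The minimum over all feasible corners is $0.79.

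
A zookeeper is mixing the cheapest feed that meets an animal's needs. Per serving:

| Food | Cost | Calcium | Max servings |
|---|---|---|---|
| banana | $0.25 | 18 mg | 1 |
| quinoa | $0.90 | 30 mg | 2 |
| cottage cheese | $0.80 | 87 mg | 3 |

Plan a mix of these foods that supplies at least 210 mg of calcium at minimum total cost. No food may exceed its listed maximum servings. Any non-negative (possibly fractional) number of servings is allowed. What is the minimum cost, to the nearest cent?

Cost per mg of calcium: cottage cheese $0.0092, banana $0.0139, quinoa $0.0300.
Take 2.414 servings of cottage cheese: +210.0 mg calcium for $1.93 (total $1.93, still need 0.0 mg).
Filling from the cheapest source first is optimal under one linear minimum: $1.93.

$1.93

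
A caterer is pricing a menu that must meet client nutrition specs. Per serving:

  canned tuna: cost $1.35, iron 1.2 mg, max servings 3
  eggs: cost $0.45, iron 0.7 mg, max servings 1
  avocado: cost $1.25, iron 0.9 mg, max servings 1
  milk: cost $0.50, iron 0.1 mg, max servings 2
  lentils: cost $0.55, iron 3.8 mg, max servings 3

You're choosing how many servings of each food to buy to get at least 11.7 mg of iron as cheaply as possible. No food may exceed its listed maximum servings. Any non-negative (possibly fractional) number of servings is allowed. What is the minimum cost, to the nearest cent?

Cost per mg of iron: lentils $0.1447, eggs $0.6429, canned tuna $1.1250, avocado $1.3889, milk $5.0000.
Take 3 servings of lentils: +11.4 mg iron for $1.65 (total $1.65, still need 0.3 mg).
Take 0.4286 servings of eggs: +0.3 mg iron for $0.19 (total $1.84, still need 0.0 mg).
Greedy by cheapest-per-mg is optimal for a single linear constraint, so the minimum cost is $1.84.

$1.84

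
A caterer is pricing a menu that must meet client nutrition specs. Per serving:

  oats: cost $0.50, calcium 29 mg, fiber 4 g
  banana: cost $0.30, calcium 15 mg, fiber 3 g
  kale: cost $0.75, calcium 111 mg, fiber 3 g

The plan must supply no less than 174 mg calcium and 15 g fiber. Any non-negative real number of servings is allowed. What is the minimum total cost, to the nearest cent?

An LP optimum is at a vertex; with two nutrient constraints at most two foods are used. Check each candidate.
oats only: max(174/29, 15/4) = 6 servings → $3.00.
banana only: max(174/15, 15/3) = 11.6 servings → $3.48.
kale only: max(174/111, 15/3) = 5 servings → $3.75.
oats + banana: the both-tight solution has a negative serving — not a feasible corner.
oats + kale with both tight: 3.202 servings and 0.7311 servings → $2.15.
banana + kale with both tight: 3.969 servings and 1.031 servings → $1.96.
The minimum over all feasible corners is $1.96.

$1.96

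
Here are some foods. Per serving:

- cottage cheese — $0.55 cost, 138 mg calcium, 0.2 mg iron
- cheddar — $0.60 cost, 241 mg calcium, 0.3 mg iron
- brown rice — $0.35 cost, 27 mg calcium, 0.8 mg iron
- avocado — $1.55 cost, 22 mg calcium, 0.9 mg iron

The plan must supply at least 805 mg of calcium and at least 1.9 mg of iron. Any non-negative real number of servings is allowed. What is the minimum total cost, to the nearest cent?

cottage cheese only: max(805/138, 1.9/0.2) = 9.5 servings → $5.22.
cheddar only: max(805/241, 1.9/0.3) = 6.333 servings → $3.80.
brown rice only: max(805/27, 1.9/0.8) = 29.81 servings → $10.44.
avocado only: max(805/22, 1.9/0.9) = 36.59 servings → $56.72.
cottage cheese + cheddar: the both-tight solution has a negative serving — not a feasible corner.
cottage cheese + brown rice with both tight: 5.645 servings and 0.9638 servings → $3.44.
cottage cheese + avocado with both tight: 5.699 servings and 0.8447 servings → $4.44.
cheddar + brown rice with both tight: 3.209 servings and 1.172 servings → $2.34.
cheddar + avocado with both tight: 3.246 servings and 1.029 servings → $3.54.
brown rice + avocado: the both-tight solution has a negative serving — not a feasible corner.
The minimum over all feasible corners is $2.34.

$2.34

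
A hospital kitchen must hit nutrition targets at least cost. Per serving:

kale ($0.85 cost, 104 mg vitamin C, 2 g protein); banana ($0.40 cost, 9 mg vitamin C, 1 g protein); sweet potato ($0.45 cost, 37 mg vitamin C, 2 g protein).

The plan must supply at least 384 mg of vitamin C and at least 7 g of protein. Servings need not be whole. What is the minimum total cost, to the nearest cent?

$3.14

Two binding constraints pin down two serving amounts, so the optimal mix uses at most two foods. The candidates are each food alone (scaled to the tighter of vitamin C/protein) and each pair with both constraints tight.
kale only: max(384/104, 7/2) = 3.692 servings → $3.14.
banana only: max(384/9, 7/1) = 42.67 servings → $17.07.
sweet potato only: max(384/37, 7/2) = 10.38 servings → $4.67.
kale + banana: the both-tight solution has a negative serving — not a feasible corner.
kale + sweet potato: intersection lies outside the first quadrant.
banana + sweet potato: intersection lies outside the first quadrant.
So the least-cost plan costs $3.14.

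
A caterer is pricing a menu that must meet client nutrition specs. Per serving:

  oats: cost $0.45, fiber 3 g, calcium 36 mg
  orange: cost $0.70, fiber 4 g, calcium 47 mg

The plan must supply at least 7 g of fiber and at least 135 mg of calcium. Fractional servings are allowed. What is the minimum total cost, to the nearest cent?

An LP optimum is at a vertex; with two nutrient constraints at most two foods are used. Check each candidate.
oats only: max(7/3, 135/36) = 3.75 servings → $1.69.
orange only: max(7/4, 135/47) = 2.872 servings → $2.01.
oats + orange: the both-tight solution has a negative serving — not a feasible corner.
So the least-cost plan costs $1.69.

$1.69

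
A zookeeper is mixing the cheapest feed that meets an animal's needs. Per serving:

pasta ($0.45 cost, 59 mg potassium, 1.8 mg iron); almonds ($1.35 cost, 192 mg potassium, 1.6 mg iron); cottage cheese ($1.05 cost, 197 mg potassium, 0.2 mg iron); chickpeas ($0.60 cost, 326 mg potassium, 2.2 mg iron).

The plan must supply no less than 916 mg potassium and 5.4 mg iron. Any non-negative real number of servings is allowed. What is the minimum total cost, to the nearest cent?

$1.69

At the optimum either one food covers both requirements or two foods hit both targets exactly; no other combination can be cheaper.
pasta only: max(916/59, 5.4/1.8) = 15.53 servings → $6.99.
almonds only: max(916/192, 5.4/1.6) = 4.771 servings → $6.44.
cottage cheese only: max(916/197, 5.4/0.2) = 27 servings → $28.35.
chickpeas only: max(916/326, 5.4/2.2) = 2.81 servings → $1.69.
pasta + almonds: the both-tight solution has a negative serving — not a feasible corner.
pasta + cottage cheese with both tight: 2.569 servings and 3.88 servings → $5.23.
pasta + chickpeas: intersection lies outside the first quadrant.
almonds + cottage cheese with both tight: 3.181 servings and 1.549 servings → $5.92.
almonds + chickpeas: intersection lies outside the first quadrant.
cottage cheese + chickpeas with both tight: 0.692 servings and 2.392 servings → $2.16.
The minimum over all feasible corners is $1.69.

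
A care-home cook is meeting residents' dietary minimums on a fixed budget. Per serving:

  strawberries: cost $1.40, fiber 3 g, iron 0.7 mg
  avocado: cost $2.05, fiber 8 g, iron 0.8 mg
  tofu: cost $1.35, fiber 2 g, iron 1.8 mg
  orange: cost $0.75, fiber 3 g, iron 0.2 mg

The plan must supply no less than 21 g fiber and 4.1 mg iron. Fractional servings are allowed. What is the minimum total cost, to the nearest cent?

$6.43

A basic optimal solution has at most two foods positive. Try each food alone and each pair with both targets met exactly.
strawberries only: max(21/3, 4.1/0.7) = 7 servings → $9.80.
avocado only: max(21/8, 4.1/0.8) = 5.125 servings → $10.51.
tofu only: max(21/2, 4.1/1.8) = 10.5 servings → $14.18.
orange only: max(21/3, 4.1/0.2) = 20.5 servings → $15.38.
strawberries + avocado with both tight: 5 servings and 0.75 servings → $8.54.
strawberries + tofu: intersection lies outside the first quadrant.
strawberries + orange with both tight: 5.4 servings and 1.6 servings → $8.76.
avocado + tofu with both tight: 2.312 servings and 1.25 servings → $6.43.
avocado + orange: the both-tight solution has a negative serving — not a feasible corner.
tofu + orange with both tight: 1.62 servings and 5.92 servings → $6.63.
So the least-cost plan costs $6.43.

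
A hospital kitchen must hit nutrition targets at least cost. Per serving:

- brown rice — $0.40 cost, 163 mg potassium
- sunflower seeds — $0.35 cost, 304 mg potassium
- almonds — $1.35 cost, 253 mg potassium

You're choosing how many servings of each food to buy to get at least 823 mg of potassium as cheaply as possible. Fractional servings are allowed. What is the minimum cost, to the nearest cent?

$0.95

Cost per mg of potassium: sunflower seeds $0.0012, brown rice $0.0025, almonds $0.0053.
With no serving limits, use only sunflower seeds: 823 mg / 304 mg = 2.707 servings × $0.35 = $0.95.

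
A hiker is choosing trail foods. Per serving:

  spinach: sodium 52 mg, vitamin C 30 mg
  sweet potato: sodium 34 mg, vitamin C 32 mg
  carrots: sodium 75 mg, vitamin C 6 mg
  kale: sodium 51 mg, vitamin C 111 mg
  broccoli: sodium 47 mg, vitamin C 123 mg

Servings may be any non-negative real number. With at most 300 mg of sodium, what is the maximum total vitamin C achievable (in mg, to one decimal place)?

Vitamin C per mg sodium: broccoli 2.617, kale 2.176, sweet potato 0.9412, spinach 0.5769, carrots 0.08.
With no serving limits, spend the whole sodium allowance on broccoli: 300 mg / 47 mg × 123 mg = 785.1 mg.

785.1 mg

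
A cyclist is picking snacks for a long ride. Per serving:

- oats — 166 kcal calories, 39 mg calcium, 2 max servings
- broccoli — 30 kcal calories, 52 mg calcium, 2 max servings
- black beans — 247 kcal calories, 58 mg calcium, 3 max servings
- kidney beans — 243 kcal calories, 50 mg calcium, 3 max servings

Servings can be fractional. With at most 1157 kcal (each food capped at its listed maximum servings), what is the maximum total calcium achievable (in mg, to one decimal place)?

360.9 mg

Calcium per kcal: broccoli 1.733, oats 0.2349, black beans 0.2348, kidney beans 0.2058.
Take 2 servings of broccoli: uses 60 kcal, +104.0 mg calcium (running total 104.0 mg).
Take 2 servings of oats: uses 332 kcal, +78.0 mg calcium (running total 182.0 mg).
Take 3 servings of black beans: uses 741 kcal, +174.0 mg calcium (running total 356.0 mg).
Take 0.09877 servings of kidney beans: uses 24 kcal, +4.9 mg calcium (running total 360.9 mg).
Greedy by best ratio exhausts the calories allowance optimally: 360.9 mg.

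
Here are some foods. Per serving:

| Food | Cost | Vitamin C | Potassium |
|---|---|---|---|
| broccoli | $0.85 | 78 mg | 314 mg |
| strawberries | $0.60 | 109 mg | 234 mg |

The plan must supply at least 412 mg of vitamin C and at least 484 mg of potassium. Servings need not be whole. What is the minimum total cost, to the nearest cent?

$2.27

Two binding constraints pin down two serving amounts, so the optimal mix uses at most two foods. The candidates are each food alone (scaled to the tighter of vitamin C/potassium) and each pair with both constraints tight.
broccoli only: max(412/78, 484/314) = 5.282 servings → $4.49.
strawberries only: max(412/109, 484/234) = 3.78 servings → $2.27.
broccoli + strawberries: intersection lies outside the first quadrant.
Cheapest feasible corner: $2.27.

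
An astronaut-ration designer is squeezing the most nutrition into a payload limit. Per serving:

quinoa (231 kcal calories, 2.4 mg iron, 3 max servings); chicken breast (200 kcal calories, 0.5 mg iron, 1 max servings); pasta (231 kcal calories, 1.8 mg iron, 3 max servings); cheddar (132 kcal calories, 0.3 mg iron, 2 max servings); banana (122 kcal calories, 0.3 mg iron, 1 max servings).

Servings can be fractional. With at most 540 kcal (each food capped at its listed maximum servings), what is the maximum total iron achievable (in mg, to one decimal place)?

Iron per kcal: quinoa 0.01039, pasta 0.007792, chicken breast 0.0025, banana 0.002459, cheddar 0.002273.
Take 2.338 servings of quinoa: uses 540 kcal, +5.6 mg iron (running total 5.6 mg).
Greedy by best ratio exhausts the calories allowance optimally: 5.6 mg.

5.6 mg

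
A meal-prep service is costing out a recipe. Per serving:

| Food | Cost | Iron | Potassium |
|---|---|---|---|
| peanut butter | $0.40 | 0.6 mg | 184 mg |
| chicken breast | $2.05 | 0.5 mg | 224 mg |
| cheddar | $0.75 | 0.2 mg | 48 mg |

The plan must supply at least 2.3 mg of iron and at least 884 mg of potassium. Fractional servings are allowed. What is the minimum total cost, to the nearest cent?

A basic optimal solution has at most two foods positive. Try each food alone and each pair with both targets met exactly.
peanut butter only: max(2.3/0.6, 884/184) = 4.804 servings → $1.92.
chicken breast only: max(2.3/0.5, 884/224) = 4.6 servings → $9.43.
cheddar only: max(2.3/0.2, 884/48) = 18.42 servings → $13.81.
peanut butter + chicken breast with both tight: 1.726 servings and 2.528 servings → $5.87.
peanut butter + cheddar: intersection lies outside the first quadrant.
chicken breast + cheddar with both tight: 3.192 servings and 3.519 servings → $9.18.
So the least-cost plan costs $1.92.

$1.92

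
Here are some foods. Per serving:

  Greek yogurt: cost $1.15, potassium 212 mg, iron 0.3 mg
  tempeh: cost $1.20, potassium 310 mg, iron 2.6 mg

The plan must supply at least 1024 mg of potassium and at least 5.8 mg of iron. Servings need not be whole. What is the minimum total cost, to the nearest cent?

At the optimum either one food covers both requirements or two foods hit both targets exactly; no other combination can be cheaper.
Greek yogurt only: max(1024/212, 5.8/0.3) = 19.33 servings → $22.23.
tempeh only: max(1024/310, 5.8/2.6) = 3.303 servings → $3.96.
Greek yogurt + tempeh with both tight: 1.887 servings and 2.013 servings → $4.59.
So the least-cost plan costs $3.96.

$3.96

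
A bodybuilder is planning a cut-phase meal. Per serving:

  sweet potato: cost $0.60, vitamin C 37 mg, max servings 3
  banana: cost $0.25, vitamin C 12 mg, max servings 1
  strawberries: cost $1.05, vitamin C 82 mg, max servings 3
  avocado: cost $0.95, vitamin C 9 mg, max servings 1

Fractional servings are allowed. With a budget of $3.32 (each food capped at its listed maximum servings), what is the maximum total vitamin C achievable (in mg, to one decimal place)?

Vitamin C per dollar: strawberries 78.1, sweet potato 61.67, banana 48, avocado 9.474.
Take 3 servings of strawberries: spends $3.15, +246.0 mg vitamin C (running total 246.0 mg).
Take 0.2833 servings of sweet potato: spends $0.17, +10.5 mg vitamin C (running total 256.5 mg).
Filling greedily by vitamin C-per-dollar is optimal for one linear limit, giving 256.5 mg.

256.5 mg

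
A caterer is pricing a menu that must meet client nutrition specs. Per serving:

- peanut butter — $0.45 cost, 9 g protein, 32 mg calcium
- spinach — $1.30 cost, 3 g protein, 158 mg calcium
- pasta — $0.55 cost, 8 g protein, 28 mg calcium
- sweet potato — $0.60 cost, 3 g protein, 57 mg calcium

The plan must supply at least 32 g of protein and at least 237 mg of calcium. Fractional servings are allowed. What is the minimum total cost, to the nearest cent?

An LP optimum is at a vertex; with two nutrient constraints at most two foods are used. Check each candidate.
peanut butter only: max(32/9, 237/32) = 7.406 servings → $3.33.
spinach only: max(32/3, 237/158) = 10.67 servings → $13.87.
pasta only: max(32/8, 237/28) = 8.464 servings → $4.66.
sweet potato only: max(32/3, 237/57) = 10.67 servings → $6.40.
peanut butter + spinach with both tight: 3.277 servings and 0.8363 servings → $2.56.
peanut butter + pasta: the both-tight solution has a negative serving — not a feasible corner.
peanut butter + sweet potato with both tight: 2.669 servings and 2.659 servings → $2.80.
spinach + pasta with both tight: 0.8475 servings and 3.682 servings → $3.13.
spinach + sweet potato: the both-tight solution has a negative serving — not a feasible corner.
pasta + sweet potato with both tight: 2.992 servings and 2.688 servings → $3.26.
The minimum over all feasible corners is $2.56.

$2.56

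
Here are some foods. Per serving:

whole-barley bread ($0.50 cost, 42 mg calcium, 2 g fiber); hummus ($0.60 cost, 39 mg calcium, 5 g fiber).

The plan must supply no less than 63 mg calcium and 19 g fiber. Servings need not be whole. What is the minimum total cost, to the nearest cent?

whole-barley bread only: max(63/42, 19/2) = 9.5 servings → $4.75.
hummus only: max(63/39, 19/5) = 3.8 servings → $2.28.
whole-barley bread + hummus with both targets exact would need a negative amount; discard.
Cheapest feasible corner: $2.28.

$2.28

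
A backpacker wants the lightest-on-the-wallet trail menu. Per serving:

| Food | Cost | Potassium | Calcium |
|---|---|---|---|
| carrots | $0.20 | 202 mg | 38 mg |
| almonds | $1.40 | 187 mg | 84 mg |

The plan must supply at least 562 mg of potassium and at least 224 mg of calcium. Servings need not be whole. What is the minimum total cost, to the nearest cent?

$1.18

Minimising a linear cost over {potassium ≥ 562, calcium ≥ 224, servings ≥ 0} — the optimum is at a vertex, using one or two foods.
carrots only: max(562/202, 224/38) = 5.895 servings → $1.18.
almonds only: max(562/187, 224/84) = 3.005 servings → $4.21.
carrots + almonds with both tight: 0.5394 servings and 2.423 servings → $3.50.
Cheapest feasible corner: $1.18.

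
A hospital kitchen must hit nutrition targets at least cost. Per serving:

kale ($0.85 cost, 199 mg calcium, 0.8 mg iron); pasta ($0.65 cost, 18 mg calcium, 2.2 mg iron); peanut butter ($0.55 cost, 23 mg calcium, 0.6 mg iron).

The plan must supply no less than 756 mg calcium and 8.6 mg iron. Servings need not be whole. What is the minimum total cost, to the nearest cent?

$4.73

Two binding constraints pin down two serving amounts, so the optimal mix uses at most two foods. The candidates are each food alone (scaled to the tighter of calcium/iron) and each pair with both constraints tight.
kale only: max(756/199, 8.6/0.8) = 10.75 servings → $9.14.
pasta only: max(756/18, 8.6/2.2) = 42 servings → $27.30.
peanut butter only: max(756/23, 8.6/0.6) = 32.87 servings → $18.08.
kale + pasta with both tight: 3.563 servings and 2.614 servings → $4.73.
kale + peanut butter with both tight: 2.533 servings and 10.96 servings → $8.18.
pasta + peanut butter: intersection lies outside the first quadrant.
Cheapest feasible corner: $4.73.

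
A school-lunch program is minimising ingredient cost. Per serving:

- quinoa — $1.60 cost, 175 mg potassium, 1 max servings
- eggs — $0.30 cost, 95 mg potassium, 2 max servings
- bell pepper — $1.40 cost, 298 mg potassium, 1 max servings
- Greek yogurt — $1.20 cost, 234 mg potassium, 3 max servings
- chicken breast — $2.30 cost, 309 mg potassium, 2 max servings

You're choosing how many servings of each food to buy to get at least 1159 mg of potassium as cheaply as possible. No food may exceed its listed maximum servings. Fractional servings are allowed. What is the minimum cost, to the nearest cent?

Cost per mg of potassium: eggs $0.0032, bell pepper $0.0047, Greek yogurt $0.0051, chicken breast $0.0074, quinoa $0.0091.
Take 2 servings of eggs: +190.0 mg potassium for $0.60 (total $0.60, still need 969.0 mg).
Take 1 serving of bell pepper: +298.0 mg potassium for $1.40 (total $2.00, still need 671.0 mg).
Take 2.868 servings of Greek yogurt: +671.0 mg potassium for $3.44 (total $5.44, still need 0.0 mg).
Filling from the cheapest source first is optimal under one linear minimum: $5.44.

$5.44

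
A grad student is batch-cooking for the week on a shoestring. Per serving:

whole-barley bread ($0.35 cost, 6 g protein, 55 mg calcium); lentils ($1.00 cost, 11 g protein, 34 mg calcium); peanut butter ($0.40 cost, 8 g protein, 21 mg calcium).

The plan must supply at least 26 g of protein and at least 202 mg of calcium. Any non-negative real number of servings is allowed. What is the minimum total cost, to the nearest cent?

For a min-cost LP with two ≥-constraints, a basic feasible solution has at most two positive variables.
whole-barley bread only: max(26/6, 202/55) = 4.333 servings → $1.52.
lentils only: max(26/11, 202/34) = 5.941 servings → $5.94.
peanut butter only: max(26/8, 202/21) = 9.619 servings → $3.85.
whole-barley bread + lentils with both tight: 3.337 servings and 0.5436 servings → $1.71.
whole-barley bread + peanut butter with both tight: 3.408 servings and 0.6943 servings → $1.47.
lentils + peanut butter: intersection lies outside the first quadrant.
Cheapest feasible corner: $1.47.

$1.47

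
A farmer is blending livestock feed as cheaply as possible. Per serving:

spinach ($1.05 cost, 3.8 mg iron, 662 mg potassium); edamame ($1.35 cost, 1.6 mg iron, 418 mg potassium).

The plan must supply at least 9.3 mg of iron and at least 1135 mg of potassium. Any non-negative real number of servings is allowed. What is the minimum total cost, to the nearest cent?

$2.57

A basic optimal solution has at most two foods positive. Try each food alone and each pair with both targets met exactly.
spinach only: max(9.3/3.8, 1135/662) = 2.447 servings → $2.57.
edamame only: max(9.3/1.6, 1135/418) = 5.812 servings → $7.85.
spinach + edamame with both targets exact would need a negative amount; discard.
Cheapest feasible corner: $2.57.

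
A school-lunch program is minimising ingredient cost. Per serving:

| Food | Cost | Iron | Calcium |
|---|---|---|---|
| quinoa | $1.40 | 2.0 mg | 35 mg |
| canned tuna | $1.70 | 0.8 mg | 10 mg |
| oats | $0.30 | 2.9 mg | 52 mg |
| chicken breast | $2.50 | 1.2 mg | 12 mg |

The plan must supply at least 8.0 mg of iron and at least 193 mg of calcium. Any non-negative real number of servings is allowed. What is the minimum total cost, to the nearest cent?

$1.11

Check every corner: each single food scaled to meet both minima, and each pair solved so both constraints bind.
quinoa only: max(8.0/2.0, 193/35) = 5.514 servings → $7.72.
canned tuna only: max(8.0/0.8, 193/10) = 19.3 servings → $32.81.
oats only: max(8.0/2.9, 193/52) = 3.712 servings → $1.11.
chicken breast only: max(8.0/1.2, 193/12) = 16.08 servings → $40.21.
quinoa + canned tuna: the both-tight solution has a negative serving — not a feasible corner.
quinoa + oats with both targets exact would need a negative amount; discard.
quinoa + chicken breast: intersection lies outside the first quadrant.
canned tuna + oats: intersection lies outside the first quadrant.
canned tuna + chicken breast: intersection lies outside the first quadrant.
oats + chicken breast with both targets exact would need a negative amount; discard.
The minimum over all feasible corners is $1.11.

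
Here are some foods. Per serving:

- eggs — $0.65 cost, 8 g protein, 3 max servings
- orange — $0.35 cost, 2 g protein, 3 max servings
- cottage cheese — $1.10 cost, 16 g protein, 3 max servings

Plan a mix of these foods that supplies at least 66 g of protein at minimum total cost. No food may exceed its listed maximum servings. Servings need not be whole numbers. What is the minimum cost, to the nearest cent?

$4.76

Cost per g of protein: cottage cheese $0.0688, eggs $0.0813, orange $0.1750.
Take 3 servings of cottage cheese: +48.0 g protein for $3.30 (total $3.30, still need 18.0 g).
Take 2.25 servings of eggs: +18.0 g protein for $1.46 (total $4.76, still need 0.0 g).
Filling from the cheapest source first is optimal under one linear minimum: $4.76.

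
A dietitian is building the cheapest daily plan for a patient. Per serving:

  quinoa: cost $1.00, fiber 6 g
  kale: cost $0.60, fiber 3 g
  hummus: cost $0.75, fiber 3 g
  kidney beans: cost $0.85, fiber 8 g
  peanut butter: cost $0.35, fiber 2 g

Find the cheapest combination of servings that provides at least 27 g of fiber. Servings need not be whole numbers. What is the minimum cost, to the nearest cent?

Cost per g of fiber: kidney beans $0.1062, quinoa $0.1667, peanut butter $0.1750, kale $0.2000, hummus $0.2500.
With no serving limits, use only kidney beans: 27 g / 8 g = 3.375 servings × $0.85 = $2.87.

$2.87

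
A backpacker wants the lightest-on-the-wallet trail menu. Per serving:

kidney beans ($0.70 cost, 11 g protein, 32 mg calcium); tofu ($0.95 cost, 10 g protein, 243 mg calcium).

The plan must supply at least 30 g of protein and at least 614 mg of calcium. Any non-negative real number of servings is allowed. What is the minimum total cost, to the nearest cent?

This is a tiny linear program; its minimum lies at a vertex of the feasible set. List the vertices and price them.
kidney beans only: max(30/11, 614/32) = 19.19 servings → $13.43.
tofu only: max(30/10, 614/243) = 3 servings → $2.85.
kidney beans + tofu with both tight: 0.4887 servings and 2.462 servings → $2.68.
Cheapest feasible corner: $2.68.

$2.68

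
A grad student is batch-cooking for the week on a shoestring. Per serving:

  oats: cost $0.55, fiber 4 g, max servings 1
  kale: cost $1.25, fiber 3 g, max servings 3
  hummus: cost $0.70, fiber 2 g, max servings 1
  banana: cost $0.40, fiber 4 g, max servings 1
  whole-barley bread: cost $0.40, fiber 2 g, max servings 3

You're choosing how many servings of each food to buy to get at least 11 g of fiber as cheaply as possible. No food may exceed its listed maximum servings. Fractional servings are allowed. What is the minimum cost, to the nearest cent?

$1.55

Cost per g of fiber: banana $0.1000, oats $0.1375, whole-barley bread $0.2000, hummus $0.3500, kale $0.4167.
Take 1 serving of banana: +4.0 g fiber for $0.40 (total $0.40, still need 7.0 g).
Take 1 serving of oats: +4.0 g fiber for $0.55 (total $0.95, still need 3.0 g).
Take 1.5 servings of whole-barley bread: +3.0 g fiber for $0.60 (total $1.55, still need 0.0 g).
Filling from the cheapest source first is optimal under one linear minimum: $1.55.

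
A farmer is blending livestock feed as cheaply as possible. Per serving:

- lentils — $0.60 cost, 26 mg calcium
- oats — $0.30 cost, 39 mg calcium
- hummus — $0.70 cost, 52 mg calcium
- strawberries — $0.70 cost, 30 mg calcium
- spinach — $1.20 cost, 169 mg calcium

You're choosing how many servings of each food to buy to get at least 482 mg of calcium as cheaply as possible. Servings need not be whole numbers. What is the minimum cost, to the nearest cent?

Cost per mg of calcium: spinach $0.0071, oats $0.0077, hummus $0.0135, lentils $0.0231, strawberries $0.0233.
With no serving limits, use only spinach: 482 mg / 169 mg = 2.852 servings × $1.20 = $3.42.

$3.42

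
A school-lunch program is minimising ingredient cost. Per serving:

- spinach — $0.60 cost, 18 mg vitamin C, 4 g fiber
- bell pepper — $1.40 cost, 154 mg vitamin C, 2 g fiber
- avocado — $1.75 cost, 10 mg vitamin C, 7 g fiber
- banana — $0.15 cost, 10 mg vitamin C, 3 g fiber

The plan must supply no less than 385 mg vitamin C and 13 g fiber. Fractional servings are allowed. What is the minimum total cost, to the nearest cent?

A basic optimal solution has at most two foods positive. Try each food alone and each pair with both targets met exactly.
spinach only: max(385/18, 13/4) = 21.39 servings → $12.83.
bell pepper only: max(385/154, 13/2) = 6.5 servings → $9.10.
avocado only: max(385/10, 13/7) = 38.5 servings → $67.38.
banana only: max(385/10, 13/3) = 38.5 servings → $5.78.
spinach + bell pepper with both tight: 2.124 servings and 2.252 servings → $4.43.
spinach + avocado with both targets exact would need a negative amount; discard.
spinach + banana: the both-tight solution has a negative serving — not a feasible corner.
bell pepper + avocado with both tight: 2.424 servings and 1.164 servings → $5.43.
bell pepper + banana with both tight: 2.319 servings and 2.787 servings → $3.66.
avocado + banana: intersection lies outside the first quadrant.
The minimum over all feasible corners is $3.66.

$3.66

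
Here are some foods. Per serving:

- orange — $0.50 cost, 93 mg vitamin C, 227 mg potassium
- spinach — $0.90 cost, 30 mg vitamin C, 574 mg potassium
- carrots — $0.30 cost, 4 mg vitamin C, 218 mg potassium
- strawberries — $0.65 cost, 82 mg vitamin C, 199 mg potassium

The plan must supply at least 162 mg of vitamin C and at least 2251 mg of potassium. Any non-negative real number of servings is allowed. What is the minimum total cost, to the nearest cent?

The cheapest plan sits at a corner of the feasible region — with two constraints it uses at most two foods.
orange only: max(162/93, 2251/227) = 9.916 servings → $4.96.
spinach only: max(162/30, 2251/574) = 5.4 servings → $4.86.
carrots only: max(162/4, 2251/218) = 40.5 servings → $12.15.
strawberries only: max(162/82, 2251/199) = 11.31 servings → $7.35.
orange + spinach with both tight: 0.5466 servings and 3.705 servings → $3.61.
orange + carrots with both tight: 1.359 servings and 8.911 servings → $3.35.
orange + strawberries: the both-tight solution has a negative serving — not a feasible corner.
spinach + carrots: the both-tight solution has a negative serving — not a feasible corner.
spinach + strawberries with both tight: 3.707 servings and 0.6194 servings → $3.74.
carrots + strawberries with both tight: 8.919 servings and 1.541 servings → $3.68.
Cheapest feasible corner: $3.35.

$3.35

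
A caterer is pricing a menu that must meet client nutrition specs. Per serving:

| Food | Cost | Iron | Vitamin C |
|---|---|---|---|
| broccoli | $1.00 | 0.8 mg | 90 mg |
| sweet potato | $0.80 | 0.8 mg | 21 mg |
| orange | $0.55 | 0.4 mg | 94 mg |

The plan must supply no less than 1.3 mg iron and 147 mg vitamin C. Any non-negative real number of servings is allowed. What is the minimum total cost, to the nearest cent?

Minimising a linear cost over {iron ≥ 1.3, vitamin C ≥ 147, servings ≥ 0} — the optimum is at a vertex, using one or two foods.
broccoli only: max(1.3/0.8, 147/90) = 1.633 servings → $1.63.
sweet potato only: max(1.3/0.8, 147/21) = 7 servings → $5.60.
orange only: max(1.3/0.4, 147/94) = 3.25 servings → $1.79.
broccoli + sweet potato: the both-tight solution has a negative serving — not a feasible corner.
broccoli + orange with both tight: 1.617 servings and 0.01531 servings → $1.63.
sweet potato + orange with both tight: 0.9491 servings and 1.352 servings → $1.50.
So the least-cost plan costs $1.50.

$1.50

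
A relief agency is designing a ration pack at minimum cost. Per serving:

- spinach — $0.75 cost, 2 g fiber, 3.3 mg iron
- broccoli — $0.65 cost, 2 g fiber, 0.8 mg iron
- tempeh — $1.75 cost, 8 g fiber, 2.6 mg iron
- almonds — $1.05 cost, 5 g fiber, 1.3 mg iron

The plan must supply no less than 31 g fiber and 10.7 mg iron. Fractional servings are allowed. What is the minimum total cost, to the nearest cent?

Minimising a linear cost over {fiber ≥ 31, iron ≥ 10.7, servings ≥ 0} — the optimum is at a vertex, using one or two foods.
spinach only: max(31/2, 10.7/3.3) = 15.5 servings → $11.62.
broccoli only: max(31/2, 10.7/0.8) = 15.5 servings → $10.07.
tempeh only: max(31/8, 10.7/2.6) = 4.115 servings → $7.20.
almonds only: max(31/5, 10.7/1.3) = 8.231 servings → $8.64.
spinach + broccoli: the both-tight solution has a negative serving — not a feasible corner.
spinach + tempeh with both tight: 0.2358 servings and 3.816 servings → $6.85.
spinach + almonds with both tight: 0.9496 servings and 5.82 servings → $6.82.
broccoli + tempeh with both tight: 4.167 servings and 2.833 servings → $7.67.
broccoli + almonds with both tight: 9.429 servings and 2.429 servings → $8.68.
tempeh + almonds: the both-tight solution has a negative serving — not a feasible corner.
Cheapest feasible corner: $6.82.

$6.82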